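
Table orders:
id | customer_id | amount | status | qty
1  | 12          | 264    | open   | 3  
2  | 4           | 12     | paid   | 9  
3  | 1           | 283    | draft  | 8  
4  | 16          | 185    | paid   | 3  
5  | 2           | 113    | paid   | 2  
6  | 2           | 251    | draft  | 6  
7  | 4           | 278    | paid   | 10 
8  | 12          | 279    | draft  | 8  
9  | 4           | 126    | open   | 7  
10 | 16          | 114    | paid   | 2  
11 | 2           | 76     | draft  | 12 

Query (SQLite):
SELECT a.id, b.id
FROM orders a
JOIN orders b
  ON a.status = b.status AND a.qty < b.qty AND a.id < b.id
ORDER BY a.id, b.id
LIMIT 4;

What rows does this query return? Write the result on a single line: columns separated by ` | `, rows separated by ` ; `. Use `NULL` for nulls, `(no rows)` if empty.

Pairs (a,b) with same status, a.qty < b.qty, a.id < b.id.
status groups: draft:{3,6,8,11} open:{1,9} paid:{2,4,5,7,10}
Ordered by (a.id, b.id); first 4.

1 | 9 ; 2 | 7 ; 3 | 11 ; 4 | 7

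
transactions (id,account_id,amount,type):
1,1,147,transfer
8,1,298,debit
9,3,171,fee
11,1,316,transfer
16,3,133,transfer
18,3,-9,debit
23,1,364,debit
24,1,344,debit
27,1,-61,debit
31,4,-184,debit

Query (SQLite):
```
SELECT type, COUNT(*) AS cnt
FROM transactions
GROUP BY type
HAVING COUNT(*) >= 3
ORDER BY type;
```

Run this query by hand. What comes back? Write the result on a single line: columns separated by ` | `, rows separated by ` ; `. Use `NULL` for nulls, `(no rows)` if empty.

Partition transactions by type; compute COUNT(*) within each group.
HAVING: keep groups with count ≥ 3.
  debit: ids {8, 18, 23, 24, 27, 31} → COUNT(*)=6
  fee: ids {9} → COUNT(*)=1
  transfer: ids {1, 11, 16} → COUNT(*)=3

debit | 6 ; transfer | 3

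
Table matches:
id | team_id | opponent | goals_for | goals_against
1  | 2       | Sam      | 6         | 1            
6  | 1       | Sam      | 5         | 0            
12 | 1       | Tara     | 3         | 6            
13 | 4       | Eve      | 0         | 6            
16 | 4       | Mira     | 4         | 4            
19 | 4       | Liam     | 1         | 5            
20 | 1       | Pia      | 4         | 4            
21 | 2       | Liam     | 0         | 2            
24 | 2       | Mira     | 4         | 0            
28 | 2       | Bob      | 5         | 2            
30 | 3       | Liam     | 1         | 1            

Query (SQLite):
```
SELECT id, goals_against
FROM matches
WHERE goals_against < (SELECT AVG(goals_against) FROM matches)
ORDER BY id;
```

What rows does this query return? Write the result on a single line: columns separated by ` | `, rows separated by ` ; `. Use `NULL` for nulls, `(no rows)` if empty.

1 | 1 ; 6 | 0 ; 21 | 2 ; 24 | 0 ; 28 | 2 ; 30 | 1

Scalar subquery: AVG(goals_against) over all matches rows = 2.818182 (≈; comparison uses full precision).
Keep rows where goals_against < that value.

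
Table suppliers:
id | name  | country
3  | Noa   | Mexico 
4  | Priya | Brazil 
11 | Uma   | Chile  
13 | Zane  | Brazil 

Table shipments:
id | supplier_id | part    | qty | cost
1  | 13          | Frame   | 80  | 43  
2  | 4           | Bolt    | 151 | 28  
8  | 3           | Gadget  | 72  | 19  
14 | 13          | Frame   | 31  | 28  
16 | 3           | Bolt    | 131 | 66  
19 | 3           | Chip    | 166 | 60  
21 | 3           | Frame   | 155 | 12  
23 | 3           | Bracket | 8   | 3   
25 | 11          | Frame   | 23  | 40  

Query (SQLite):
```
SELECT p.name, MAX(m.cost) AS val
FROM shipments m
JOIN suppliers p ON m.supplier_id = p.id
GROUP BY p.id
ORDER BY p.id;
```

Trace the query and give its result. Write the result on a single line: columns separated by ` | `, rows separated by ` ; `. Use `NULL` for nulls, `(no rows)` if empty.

Join each shipments row to its suppliers via supplier_id.
Group joined rows by suppliers.id; compute MAX(m.cost) per group.
  3: ids {8, 16, 19, 21, 23} → MAX(m.cost)=66
  4: ids {2} → MAX(m.cost)=28
  11: ids {25} → MAX(m.cost)=40
  13: ids {1, 14} → MAX(m.cost)=43

Noa | 66 ; Priya | 28 ; Uma | 40 ; Zane | 43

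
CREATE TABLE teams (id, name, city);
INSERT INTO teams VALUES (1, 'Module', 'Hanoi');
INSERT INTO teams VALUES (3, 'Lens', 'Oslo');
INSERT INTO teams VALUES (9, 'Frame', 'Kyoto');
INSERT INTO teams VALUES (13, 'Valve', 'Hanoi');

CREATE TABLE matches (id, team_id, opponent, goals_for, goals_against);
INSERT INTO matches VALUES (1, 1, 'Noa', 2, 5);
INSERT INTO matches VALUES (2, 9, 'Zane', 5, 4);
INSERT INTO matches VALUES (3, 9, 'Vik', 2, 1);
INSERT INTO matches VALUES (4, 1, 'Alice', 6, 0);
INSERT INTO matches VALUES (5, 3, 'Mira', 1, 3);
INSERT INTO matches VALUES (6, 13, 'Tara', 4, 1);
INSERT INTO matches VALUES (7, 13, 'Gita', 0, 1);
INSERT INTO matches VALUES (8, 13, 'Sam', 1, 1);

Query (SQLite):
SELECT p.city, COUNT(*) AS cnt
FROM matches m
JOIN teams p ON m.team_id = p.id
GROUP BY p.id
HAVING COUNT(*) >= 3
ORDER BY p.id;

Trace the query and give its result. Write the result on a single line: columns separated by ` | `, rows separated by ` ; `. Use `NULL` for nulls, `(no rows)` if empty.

Hanoi | 3

Join each matches row to its teams via team_id.
Group joined rows by teams.id; compute COUNT(*) per group.
HAVING: keep groups with count ≥ 3.
  1: ids {1, 4} → COUNT(*)=2
  3: ids {5} → COUNT(*)=1
  9: ids {2, 3} → COUNT(*)=2
  13: ids {6, 7, 8} → COUNT(*)=3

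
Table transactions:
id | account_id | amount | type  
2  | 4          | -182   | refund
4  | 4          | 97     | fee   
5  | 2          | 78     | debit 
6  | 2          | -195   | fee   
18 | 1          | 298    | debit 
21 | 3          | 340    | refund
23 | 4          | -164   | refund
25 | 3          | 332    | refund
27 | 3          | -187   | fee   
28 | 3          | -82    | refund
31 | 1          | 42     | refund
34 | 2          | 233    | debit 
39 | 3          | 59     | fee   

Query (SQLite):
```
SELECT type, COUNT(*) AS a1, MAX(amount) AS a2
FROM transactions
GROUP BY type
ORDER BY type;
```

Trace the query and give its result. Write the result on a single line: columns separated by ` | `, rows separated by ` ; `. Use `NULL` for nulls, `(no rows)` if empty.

debit | 3 | 298 ; fee | 4 | 97 ; refund | 6 | 340

Group transactions by type.
Per group compute: COUNT(*), MAX(amount).
  debit: ids {5, 18, 34} → COUNT(*)=3, MAX(amount)=298
  fee: ids {4, 6, 27, 39} → COUNT(*)=4, MAX(amount)=97
  refund: ids {2, 21, 23, 25, 28, 31} → COUNT(*)=6, MAX(amount)=340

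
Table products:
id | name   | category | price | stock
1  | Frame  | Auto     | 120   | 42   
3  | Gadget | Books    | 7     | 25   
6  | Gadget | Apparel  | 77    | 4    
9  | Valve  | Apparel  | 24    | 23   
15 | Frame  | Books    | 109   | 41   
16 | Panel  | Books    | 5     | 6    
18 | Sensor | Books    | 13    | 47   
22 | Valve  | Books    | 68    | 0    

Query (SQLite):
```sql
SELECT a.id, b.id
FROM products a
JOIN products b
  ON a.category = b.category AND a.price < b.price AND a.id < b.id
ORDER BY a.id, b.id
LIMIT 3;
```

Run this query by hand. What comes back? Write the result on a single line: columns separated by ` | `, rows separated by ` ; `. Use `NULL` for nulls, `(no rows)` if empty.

Pairs (a,b) with same category, a.price < b.price, a.id < b.id.
category groups: Apparel:{6,9} Auto:{1} Books:{3,15,16,18,22}
Ordered by (a.id, b.id); first 3.

3 | 15 ; 3 | 18 ; 3 | 22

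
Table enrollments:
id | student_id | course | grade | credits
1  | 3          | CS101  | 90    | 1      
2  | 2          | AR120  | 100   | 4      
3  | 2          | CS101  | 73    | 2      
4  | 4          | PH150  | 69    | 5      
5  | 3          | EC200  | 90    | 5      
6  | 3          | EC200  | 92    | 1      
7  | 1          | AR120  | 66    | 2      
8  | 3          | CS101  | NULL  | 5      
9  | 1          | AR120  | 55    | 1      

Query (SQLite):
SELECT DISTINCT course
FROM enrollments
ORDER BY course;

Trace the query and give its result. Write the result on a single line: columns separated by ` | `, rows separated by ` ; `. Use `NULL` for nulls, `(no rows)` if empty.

Collect distinct course values from enrollments.

AR120 ; CS101 ; EC200 ; PH150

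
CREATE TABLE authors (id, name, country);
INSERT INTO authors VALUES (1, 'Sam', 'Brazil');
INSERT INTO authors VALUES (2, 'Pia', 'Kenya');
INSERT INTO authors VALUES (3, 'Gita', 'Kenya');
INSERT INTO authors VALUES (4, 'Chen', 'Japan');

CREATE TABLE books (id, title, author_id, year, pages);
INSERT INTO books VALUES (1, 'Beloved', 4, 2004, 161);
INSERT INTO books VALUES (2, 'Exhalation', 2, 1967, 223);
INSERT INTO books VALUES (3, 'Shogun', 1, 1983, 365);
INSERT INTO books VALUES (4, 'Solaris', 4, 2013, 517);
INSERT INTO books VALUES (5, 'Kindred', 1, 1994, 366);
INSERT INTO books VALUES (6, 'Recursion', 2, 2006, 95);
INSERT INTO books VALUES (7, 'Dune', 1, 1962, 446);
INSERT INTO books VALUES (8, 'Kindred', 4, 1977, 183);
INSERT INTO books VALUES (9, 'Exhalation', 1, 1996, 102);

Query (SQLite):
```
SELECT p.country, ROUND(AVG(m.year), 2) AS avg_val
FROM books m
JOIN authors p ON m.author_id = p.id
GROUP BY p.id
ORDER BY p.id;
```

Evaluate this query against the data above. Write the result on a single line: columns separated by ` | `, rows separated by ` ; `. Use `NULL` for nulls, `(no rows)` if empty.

Join each books row to its authors via author_id.
Group joined rows by authors.id; compute ROUND(AVG(m.year), 2) per group.
  1: ids {3, 5, 7, 9} → ROUND(AVG(m.year), 2)=1983.75
  2: ids {2, 6} → ROUND(AVG(m.year), 2)=1986.5
  4: ids {1, 4, 8} → ROUND(AVG(m.year), 2)=1998

Brazil | 1983.75 ; Kenya | 1986.5 ; Japan | 1998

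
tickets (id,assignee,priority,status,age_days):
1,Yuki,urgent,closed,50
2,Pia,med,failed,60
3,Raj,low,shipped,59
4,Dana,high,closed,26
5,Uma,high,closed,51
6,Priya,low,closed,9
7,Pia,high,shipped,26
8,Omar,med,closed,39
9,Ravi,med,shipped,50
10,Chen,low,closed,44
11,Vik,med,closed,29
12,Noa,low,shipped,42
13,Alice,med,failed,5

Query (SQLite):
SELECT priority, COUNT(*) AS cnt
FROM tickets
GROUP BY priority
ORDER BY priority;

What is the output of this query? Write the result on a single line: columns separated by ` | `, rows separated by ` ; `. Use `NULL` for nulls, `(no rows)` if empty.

high | 3 ; low | 4 ; med | 5 ; urgent | 1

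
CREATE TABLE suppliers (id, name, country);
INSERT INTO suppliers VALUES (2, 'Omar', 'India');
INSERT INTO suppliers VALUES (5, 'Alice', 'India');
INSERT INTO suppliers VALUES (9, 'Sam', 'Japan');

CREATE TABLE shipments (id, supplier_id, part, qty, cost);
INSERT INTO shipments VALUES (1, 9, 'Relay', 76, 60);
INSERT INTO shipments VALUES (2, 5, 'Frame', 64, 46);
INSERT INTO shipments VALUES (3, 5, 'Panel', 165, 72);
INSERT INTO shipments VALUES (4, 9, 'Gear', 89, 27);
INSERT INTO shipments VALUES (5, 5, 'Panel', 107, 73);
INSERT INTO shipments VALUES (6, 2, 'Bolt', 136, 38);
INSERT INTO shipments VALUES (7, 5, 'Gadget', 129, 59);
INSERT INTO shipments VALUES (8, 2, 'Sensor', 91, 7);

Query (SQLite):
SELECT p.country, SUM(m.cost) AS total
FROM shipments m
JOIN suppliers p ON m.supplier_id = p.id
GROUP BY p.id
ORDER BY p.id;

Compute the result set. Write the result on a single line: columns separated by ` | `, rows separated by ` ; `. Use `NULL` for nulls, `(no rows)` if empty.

India | 45 ; India | 250 ; Japan | 87

Join each shipments row to its suppliers via supplier_id.
Group joined rows by suppliers.id; compute SUM(m.cost) per group.
  2: ids {6, 8} → SUM(m.cost)=45
  5: ids {2, 3, 5, 7} → SUM(m.cost)=250
  9: ids {1, 4} → SUM(m.cost)=87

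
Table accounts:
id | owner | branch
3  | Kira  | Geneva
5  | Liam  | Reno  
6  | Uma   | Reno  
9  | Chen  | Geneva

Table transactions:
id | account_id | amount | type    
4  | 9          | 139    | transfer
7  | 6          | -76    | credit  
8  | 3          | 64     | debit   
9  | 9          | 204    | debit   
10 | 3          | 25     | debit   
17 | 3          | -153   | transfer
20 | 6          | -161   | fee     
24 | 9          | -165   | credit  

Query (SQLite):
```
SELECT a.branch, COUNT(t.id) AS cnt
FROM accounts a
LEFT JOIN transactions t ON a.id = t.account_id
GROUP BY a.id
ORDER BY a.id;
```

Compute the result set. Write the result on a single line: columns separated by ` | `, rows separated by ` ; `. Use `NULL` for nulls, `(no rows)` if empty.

LEFT JOIN keeps every accounts row; unmatched ones get NULL for transactions columns.
Group by accounts.id and compute COUNT(t.id). COUNT(col) of an all-NULL group is 0.
  3: ids {8, 10, 17} → COUNT(t.id)=3
  5: ids {—} → COUNT(t.id)=0
  6: ids {7, 20} → COUNT(t.id)=2
  9: ids {4, 9, 24} → COUNT(t.id)=3

Geneva | 3 ; Reno | 0 ; Reno | 2 ; Geneva | 3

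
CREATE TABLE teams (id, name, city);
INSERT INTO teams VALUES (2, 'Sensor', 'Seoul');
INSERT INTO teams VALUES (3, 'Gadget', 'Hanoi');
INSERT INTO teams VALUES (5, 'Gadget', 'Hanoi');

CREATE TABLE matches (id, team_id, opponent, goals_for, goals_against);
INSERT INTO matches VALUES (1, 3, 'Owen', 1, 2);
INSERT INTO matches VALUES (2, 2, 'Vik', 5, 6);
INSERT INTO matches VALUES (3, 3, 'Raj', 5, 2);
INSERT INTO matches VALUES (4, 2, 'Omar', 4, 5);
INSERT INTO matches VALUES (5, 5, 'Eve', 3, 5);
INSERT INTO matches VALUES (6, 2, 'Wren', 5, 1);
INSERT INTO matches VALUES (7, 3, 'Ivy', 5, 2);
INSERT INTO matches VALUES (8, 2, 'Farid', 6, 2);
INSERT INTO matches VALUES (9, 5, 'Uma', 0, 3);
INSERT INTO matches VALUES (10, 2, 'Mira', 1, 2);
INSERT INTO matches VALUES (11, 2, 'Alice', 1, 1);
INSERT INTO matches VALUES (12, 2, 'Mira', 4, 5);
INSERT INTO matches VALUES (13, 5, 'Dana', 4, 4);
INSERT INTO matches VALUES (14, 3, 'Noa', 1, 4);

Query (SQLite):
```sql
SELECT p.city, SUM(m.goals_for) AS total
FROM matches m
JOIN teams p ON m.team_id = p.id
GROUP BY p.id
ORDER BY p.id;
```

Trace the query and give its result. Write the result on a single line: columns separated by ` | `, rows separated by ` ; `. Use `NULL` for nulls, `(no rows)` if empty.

Seoul | 26 ; Hanoi | 12 ; Hanoi | 7

Join each matches row to its teams via team_id.
Group joined rows by teams.id; compute SUM(m.goals_for) per group.
  2: ids {2, 4, 6, 8, 10, 11, 12} → SUM(m.goals_for)=26
  3: ids {1, 3, 7, 14} → SUM(m.goals_for)=12
  5: ids {5, 9, 13} → SUM(m.goals_for)=7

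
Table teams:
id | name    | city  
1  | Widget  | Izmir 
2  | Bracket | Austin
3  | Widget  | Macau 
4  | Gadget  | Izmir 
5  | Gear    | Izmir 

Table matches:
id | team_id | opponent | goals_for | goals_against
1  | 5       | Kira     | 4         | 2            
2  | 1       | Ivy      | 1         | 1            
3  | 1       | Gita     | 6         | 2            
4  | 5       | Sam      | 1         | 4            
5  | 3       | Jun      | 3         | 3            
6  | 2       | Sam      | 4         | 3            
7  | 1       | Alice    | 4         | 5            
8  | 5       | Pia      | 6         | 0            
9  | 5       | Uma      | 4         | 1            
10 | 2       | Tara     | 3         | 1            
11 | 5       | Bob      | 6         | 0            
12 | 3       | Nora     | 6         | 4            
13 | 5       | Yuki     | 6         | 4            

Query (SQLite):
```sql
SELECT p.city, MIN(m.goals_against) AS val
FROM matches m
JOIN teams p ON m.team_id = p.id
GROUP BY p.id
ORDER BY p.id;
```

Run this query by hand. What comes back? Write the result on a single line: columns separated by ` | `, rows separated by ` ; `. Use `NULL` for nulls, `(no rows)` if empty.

Izmir | 1 ; Austin | 1 ; Macau | 3 ; Izmir | 0

Join each matches row to its teams via team_id.
Group joined rows by teams.id; compute MIN(m.goals_against) per group.
  1: ids {2, 3, 7} → MIN(m.goals_against)=1
  2: ids {6, 10} → MIN(m.goals_against)=1
  3: ids {5, 12} → MIN(m.goals_against)=3
  5: ids {1, 4, 8, 9, 11, 13} → MIN(m.goals_against)=0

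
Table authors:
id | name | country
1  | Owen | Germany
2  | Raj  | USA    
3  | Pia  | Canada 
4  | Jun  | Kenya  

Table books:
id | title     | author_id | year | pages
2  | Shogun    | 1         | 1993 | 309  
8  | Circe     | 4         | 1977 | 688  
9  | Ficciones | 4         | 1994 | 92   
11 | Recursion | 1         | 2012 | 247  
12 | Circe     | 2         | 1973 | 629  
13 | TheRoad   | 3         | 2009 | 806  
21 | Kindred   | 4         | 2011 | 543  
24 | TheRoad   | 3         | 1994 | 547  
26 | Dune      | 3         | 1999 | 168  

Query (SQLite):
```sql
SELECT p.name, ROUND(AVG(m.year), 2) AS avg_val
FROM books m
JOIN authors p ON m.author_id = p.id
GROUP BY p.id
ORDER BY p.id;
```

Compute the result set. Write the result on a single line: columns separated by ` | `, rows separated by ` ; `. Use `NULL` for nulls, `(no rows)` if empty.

Join each books row to its authors via author_id.
Group joined rows by authors.id; compute ROUND(AVG(m.year), 2) per group.
  1: ids {2, 11} → ROUND(AVG(m.year), 2)=2002.5
  2: ids {12} → ROUND(AVG(m.year), 2)=1973
  3: ids {13, 24, 26} → ROUND(AVG(m.year), 2)=2000.67
  4: ids {8, 9, 21} → ROUND(AVG(m.year), 2)=1994

Owen | 2002.5 ; Raj | 1973 ; Pia | 2000.67 ; Jun | 1994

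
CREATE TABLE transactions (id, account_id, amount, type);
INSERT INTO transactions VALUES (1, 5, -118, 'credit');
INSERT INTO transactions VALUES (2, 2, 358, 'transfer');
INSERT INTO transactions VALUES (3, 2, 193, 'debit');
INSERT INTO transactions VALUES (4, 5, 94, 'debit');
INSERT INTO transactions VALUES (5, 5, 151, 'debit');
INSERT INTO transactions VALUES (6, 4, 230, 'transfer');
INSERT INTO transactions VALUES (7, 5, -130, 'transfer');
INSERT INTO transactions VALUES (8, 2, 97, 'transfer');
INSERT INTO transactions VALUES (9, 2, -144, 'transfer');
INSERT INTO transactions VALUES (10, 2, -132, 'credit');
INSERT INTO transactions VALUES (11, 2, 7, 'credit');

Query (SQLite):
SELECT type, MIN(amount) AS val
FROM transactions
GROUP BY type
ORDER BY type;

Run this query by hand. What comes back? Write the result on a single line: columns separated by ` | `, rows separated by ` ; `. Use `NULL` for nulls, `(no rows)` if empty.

credit | -132 ; debit | 94 ; transfer | -144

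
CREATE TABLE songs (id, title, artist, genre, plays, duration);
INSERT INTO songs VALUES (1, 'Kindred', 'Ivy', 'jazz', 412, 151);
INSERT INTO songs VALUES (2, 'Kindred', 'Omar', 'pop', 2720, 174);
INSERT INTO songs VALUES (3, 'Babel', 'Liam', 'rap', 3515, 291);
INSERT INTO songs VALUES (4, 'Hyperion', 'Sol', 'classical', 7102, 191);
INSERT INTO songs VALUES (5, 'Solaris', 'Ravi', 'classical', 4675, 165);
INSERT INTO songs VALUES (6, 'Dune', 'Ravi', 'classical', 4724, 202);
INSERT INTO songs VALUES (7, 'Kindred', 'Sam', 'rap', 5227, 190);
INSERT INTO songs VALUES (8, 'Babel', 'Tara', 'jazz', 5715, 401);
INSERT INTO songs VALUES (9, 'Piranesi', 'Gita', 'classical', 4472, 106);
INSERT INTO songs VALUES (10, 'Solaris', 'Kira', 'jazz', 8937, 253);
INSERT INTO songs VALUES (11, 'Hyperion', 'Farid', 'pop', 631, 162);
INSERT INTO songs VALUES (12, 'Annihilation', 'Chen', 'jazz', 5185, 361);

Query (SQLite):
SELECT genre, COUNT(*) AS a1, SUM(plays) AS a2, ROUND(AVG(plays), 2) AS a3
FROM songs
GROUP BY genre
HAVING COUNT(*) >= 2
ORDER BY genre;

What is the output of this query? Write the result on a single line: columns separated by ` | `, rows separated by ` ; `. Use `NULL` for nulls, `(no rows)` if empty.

Group songs by genre.
Per group compute: COUNT(*), SUM(plays), ROUND(AVG(plays), 2).
HAVING: drop groups with fewer than 2 rows.
  classical: ids {4, 5, 6, 9} → COUNT(*)=4, SUM(plays)=20973, ROUND(AVG(plays), 2)=5243.25
  jazz: ids {1, 8, 10, 12} → COUNT(*)=4, SUM(plays)=20249, ROUND(AVG(plays), 2)=5062.25
  pop: ids {2, 11} → COUNT(*)=2, SUM(plays)=3351, ROUND(AVG(plays), 2)=1675.5
  rap: ids {3, 7} → COUNT(*)=2, SUM(plays)=8742, ROUND(AVG(plays), 2)=4371

classical | 4 | 20973 | 5243.25 ; jazz | 4 | 20249 | 5062.25 ; pop | 2 | 3351 | 1675.5 ; rap | 2 | 8742 | 4371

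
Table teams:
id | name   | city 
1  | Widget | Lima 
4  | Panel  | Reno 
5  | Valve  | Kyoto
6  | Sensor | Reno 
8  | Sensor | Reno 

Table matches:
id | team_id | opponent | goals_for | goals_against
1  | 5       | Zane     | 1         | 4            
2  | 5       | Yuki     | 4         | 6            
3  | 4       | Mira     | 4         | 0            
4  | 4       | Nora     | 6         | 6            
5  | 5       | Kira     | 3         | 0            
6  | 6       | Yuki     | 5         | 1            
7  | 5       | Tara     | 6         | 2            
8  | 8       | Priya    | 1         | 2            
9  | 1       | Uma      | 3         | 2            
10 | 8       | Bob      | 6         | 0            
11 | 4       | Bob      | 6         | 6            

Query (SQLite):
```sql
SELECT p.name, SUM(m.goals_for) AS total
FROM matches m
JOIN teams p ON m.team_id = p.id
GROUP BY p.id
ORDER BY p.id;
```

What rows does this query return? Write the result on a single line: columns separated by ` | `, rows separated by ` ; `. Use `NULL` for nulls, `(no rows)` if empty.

Join each matches row to its teams via team_id.
Group joined rows by teams.id; compute SUM(m.goals_for) per group.
  1: ids {9} → SUM(m.goals_for)=3
  4: ids {3, 4, 11} → SUM(m.goals_for)=16
  5: ids {1, 2, 5, 7} → SUM(m.goals_for)=14
  6: ids {6} → SUM(m.goals_for)=5
  8: ids {8, 10} → SUM(m.goals_for)=7

Widget | 3 ; Panel | 16 ; Valve | 14 ; Sensor | 5 ; Sensor | 7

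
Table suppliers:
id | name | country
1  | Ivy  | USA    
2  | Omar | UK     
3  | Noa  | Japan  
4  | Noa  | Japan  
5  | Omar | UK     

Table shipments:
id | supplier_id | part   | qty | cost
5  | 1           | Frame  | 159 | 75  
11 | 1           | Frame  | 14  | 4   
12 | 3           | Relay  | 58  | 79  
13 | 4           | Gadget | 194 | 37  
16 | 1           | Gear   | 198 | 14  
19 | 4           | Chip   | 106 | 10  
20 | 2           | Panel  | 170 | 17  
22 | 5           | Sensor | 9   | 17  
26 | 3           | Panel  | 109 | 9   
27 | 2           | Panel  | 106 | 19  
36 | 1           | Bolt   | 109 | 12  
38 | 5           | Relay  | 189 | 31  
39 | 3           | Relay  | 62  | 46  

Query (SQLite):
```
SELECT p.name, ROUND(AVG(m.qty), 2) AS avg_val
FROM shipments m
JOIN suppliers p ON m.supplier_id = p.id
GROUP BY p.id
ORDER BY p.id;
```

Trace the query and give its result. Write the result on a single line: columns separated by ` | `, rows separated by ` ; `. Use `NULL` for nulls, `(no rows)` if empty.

Join each shipments row to its suppliers via supplier_id.
Group joined rows by suppliers.id; compute ROUND(AVG(m.qty), 2) per group.
  1: ids {5, 11, 16, 36} → ROUND(AVG(m.qty), 2)=120
  2: ids {20, 27} → ROUND(AVG(m.qty), 2)=138
  3: ids {12, 26, 39} → ROUND(AVG(m.qty), 2)=76.33
  4: ids {13, 19} → ROUND(AVG(m.qty), 2)=150
  5: ids {22, 38} → ROUND(AVG(m.qty), 2)=99

Ivy | 120 ; Omar | 138 ; Noa | 76.33 ; Noa | 150 ; Omar | 99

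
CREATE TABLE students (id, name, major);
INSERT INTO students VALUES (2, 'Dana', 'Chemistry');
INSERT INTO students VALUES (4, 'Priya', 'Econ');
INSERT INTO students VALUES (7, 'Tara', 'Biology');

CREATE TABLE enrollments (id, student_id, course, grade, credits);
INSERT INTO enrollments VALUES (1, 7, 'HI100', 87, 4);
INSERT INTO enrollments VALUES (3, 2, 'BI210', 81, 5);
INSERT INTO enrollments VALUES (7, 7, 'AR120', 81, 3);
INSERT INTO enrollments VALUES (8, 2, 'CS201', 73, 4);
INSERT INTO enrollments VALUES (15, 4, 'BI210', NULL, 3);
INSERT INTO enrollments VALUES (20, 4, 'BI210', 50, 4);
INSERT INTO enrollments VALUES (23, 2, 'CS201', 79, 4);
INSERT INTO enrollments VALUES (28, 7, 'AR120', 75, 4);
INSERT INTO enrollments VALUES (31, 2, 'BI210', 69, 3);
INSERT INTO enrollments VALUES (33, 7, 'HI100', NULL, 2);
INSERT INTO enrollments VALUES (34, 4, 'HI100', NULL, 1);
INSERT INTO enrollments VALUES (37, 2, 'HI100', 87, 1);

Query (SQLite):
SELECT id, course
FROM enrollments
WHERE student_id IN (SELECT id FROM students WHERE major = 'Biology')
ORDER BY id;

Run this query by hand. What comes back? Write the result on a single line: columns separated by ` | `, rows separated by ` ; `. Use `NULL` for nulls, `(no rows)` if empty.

1 | HI100 ; 7 | AR120 ; 28 | AR120 ; 33 | HI100

Inner query: students.id where major = 'Biology'.
Outer: keep enrollments rows whose student_id is in that set.
Inner query → {7}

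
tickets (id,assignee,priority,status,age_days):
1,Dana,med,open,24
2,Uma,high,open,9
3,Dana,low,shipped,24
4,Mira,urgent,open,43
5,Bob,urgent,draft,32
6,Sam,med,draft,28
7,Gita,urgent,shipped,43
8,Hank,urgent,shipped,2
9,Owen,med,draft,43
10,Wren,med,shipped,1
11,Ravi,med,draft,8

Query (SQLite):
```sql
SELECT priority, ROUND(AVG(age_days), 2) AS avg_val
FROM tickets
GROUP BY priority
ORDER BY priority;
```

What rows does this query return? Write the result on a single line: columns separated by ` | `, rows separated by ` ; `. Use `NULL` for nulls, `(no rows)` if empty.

high | 9 ; low | 24 ; med | 20.8 ; urgent | 30

Partition tickets by priority; compute ROUND(AVG(age_days), 2) within each group.
  high: ids {2} → ROUND(AVG(age_days), 2)=9
  low: ids {3} → ROUND(AVG(age_days), 2)=24
  med: ids {1, 6, 9, 10, 11} → ROUND(AVG(age_days), 2)=20.8
  urgent: ids {4, 5, 7, 8} → ROUND(AVG(age_days), 2)=30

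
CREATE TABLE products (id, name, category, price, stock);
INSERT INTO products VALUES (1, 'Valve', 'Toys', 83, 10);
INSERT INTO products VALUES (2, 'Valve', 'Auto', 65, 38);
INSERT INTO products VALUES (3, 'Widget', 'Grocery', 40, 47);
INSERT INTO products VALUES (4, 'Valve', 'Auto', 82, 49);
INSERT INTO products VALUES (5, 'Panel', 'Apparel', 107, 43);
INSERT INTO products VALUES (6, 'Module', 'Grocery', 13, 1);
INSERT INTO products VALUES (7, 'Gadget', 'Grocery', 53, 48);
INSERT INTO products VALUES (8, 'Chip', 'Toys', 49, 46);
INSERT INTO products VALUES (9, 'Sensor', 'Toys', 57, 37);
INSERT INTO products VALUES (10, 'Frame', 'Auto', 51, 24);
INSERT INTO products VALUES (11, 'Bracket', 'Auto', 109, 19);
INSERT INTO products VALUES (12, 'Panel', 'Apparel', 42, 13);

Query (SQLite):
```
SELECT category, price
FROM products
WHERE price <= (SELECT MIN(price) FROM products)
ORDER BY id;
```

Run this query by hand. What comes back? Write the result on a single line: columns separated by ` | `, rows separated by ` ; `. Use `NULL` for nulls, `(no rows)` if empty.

Grocery | 13

Scalar subquery: MIN(price) over all products rows = 13.
Keep rows where price <= that value.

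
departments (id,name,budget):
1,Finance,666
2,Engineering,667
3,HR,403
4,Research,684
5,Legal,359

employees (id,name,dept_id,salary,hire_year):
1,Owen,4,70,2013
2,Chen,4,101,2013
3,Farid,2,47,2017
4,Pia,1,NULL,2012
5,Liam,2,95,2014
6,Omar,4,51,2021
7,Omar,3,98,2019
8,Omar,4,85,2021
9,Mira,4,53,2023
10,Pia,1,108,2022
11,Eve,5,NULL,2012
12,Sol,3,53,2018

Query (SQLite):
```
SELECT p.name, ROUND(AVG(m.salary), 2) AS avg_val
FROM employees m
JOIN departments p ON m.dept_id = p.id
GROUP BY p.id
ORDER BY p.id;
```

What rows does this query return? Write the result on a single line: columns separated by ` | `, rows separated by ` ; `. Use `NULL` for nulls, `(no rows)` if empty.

Join each employees row to its departments via dept_id.
Group joined rows by departments.id; compute ROUND(AVG(m.salary), 2) per group.
  1: ids {4, 10} → ROUND(AVG(m.salary), 2)=108
  2: ids {3, 5} → ROUND(AVG(m.salary), 2)=71
  3: ids {7, 12} → ROUND(AVG(m.salary), 2)=75.5
  4: ids {1, 2, 6, 8, 9} → ROUND(AVG(m.salary), 2)=72
  5: ids {11} → ROUND(AVG(m.salary), 2)=NULL

Finance | 108 ; Engineering | 71 ; HR | 75.5 ; Research | 72 ; Legal | NULL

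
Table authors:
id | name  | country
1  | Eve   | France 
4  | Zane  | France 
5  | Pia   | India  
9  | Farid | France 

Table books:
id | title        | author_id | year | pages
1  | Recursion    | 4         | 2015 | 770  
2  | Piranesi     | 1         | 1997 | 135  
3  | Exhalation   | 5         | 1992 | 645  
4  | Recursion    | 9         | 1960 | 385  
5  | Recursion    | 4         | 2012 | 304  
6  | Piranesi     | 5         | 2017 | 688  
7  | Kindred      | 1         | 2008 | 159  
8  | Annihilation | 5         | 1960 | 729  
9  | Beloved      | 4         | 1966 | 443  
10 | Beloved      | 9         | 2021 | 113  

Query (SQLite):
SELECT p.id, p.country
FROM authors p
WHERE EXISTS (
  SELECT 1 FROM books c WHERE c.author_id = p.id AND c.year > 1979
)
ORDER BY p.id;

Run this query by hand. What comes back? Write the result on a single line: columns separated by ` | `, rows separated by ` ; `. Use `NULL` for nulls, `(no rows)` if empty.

For each authors row, check whether any books with matching author_id has year > 1979.
Keep rows where that is true.

1 | France ; 4 | France ; 5 | India ; 9 | France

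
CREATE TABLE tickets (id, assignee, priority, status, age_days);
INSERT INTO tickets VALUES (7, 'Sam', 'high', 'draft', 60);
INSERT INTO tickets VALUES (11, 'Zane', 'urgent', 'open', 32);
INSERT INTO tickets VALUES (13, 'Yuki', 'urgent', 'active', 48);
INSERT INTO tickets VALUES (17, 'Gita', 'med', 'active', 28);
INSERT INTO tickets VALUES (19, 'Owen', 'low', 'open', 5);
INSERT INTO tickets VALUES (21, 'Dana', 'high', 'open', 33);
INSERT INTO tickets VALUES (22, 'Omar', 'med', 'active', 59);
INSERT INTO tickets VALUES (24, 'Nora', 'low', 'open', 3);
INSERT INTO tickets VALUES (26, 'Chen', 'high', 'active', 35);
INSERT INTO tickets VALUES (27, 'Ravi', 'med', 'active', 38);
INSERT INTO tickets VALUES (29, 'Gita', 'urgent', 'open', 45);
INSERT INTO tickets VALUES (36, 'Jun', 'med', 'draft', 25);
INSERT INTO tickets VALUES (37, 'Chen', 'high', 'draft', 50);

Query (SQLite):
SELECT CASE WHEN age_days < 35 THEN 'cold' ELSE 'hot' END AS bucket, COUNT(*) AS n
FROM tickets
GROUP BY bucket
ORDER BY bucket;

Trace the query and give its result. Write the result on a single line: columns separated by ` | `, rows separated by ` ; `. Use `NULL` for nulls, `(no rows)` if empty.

cold | 6 ; hot | 7

Bucket rows by age_days < 35 → 'cold' else 'hot'; count each bucket.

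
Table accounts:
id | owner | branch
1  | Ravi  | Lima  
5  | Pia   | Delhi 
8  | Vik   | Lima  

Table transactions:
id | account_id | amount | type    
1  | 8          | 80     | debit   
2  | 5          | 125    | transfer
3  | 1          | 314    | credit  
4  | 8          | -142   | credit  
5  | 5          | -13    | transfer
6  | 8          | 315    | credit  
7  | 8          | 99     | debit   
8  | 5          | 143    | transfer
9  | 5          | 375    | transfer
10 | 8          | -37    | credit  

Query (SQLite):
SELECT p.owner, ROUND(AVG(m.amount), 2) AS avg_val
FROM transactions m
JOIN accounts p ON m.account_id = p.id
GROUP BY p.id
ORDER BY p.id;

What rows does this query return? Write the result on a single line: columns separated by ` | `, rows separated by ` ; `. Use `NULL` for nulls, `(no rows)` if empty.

Ravi | 314 ; Pia | 157.5 ; Vik | 63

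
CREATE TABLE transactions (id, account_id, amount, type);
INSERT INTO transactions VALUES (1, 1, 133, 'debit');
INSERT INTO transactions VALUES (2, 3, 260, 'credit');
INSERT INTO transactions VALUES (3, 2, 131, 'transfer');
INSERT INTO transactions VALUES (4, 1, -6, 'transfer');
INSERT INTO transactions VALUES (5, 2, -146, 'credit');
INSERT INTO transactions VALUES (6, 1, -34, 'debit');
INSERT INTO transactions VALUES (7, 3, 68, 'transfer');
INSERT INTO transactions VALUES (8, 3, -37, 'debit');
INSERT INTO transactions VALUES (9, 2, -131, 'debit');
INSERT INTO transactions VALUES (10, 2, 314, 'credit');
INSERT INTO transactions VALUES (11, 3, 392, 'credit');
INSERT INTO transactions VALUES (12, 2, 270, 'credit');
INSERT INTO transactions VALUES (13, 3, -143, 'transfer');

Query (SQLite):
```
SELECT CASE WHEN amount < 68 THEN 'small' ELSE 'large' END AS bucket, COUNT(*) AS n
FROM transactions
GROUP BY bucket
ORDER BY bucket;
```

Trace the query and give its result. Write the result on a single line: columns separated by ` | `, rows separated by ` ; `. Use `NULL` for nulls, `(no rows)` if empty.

Bucket rows by amount < 68 → 'small' else 'large'; count each bucket.

large | 7 ; small | 6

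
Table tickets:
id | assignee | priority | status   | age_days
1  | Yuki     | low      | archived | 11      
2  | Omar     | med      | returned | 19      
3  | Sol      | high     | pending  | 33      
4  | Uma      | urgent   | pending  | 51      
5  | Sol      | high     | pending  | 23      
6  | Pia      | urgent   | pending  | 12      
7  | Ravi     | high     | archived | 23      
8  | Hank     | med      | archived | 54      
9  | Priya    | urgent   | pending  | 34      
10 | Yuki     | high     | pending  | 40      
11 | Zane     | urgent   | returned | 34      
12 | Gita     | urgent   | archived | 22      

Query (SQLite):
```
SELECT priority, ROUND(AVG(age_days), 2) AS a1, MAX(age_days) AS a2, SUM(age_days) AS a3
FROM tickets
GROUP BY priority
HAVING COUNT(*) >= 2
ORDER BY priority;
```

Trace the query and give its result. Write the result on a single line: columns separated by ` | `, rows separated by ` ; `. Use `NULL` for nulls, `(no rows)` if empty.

high | 29.75 | 40 | 119 ; med | 36.5 | 54 | 73 ; urgent | 30.6 | 51 | 153

Group tickets by priority.
Per group compute: ROUND(AVG(age_days), 2), MAX(age_days), SUM(age_days).
HAVING: drop groups with fewer than 2 rows.
  high: ids {3, 5, 7, 10} → ROUND(AVG(age_days), 2)=29.75, MAX(age_days)=40, SUM(age_days)=119
  low: ids {1} → ROUND(AVG(age_days), 2)=11, MAX(age_days)=11, SUM(age_days)=11
  med: ids {2, 8} → ROUND(AVG(age_days), 2)=36.5, MAX(age_days)=54, SUM(age_days)=73
  urgent: ids {4, 6, 9, 11, 12} → ROUND(AVG(age_days), 2)=30.6, MAX(age_days)=51, SUM(age_days)=153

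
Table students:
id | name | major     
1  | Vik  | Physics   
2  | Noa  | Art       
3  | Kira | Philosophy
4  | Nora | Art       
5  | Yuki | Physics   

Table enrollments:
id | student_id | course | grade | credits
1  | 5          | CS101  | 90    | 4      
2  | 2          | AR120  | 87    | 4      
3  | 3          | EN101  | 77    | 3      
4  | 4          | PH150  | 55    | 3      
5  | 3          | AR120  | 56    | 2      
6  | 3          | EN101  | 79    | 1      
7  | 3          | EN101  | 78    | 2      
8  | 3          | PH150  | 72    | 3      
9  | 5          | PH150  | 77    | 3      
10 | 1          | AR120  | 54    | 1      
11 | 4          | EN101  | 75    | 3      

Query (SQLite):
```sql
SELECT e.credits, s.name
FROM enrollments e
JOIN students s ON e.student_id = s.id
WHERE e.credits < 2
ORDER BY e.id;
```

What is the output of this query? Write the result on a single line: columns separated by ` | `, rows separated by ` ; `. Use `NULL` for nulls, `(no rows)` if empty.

1 | Kira ; 1 | Vik

Each enrollments row matches the students row where student_id = students.id.
Then keep rows with e.credits < 2.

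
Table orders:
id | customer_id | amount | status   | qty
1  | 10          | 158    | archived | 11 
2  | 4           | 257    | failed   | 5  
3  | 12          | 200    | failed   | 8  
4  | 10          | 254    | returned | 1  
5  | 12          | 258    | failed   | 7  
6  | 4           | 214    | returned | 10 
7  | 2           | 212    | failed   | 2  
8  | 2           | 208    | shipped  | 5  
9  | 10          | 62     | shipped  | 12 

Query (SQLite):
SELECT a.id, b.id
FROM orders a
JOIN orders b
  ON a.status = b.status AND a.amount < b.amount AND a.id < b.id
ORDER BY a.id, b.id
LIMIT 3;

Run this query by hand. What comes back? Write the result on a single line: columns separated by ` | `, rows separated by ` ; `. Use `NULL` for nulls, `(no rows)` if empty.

2 | 5 ; 3 | 5 ; 3 | 7

Pairs (a,b) with same status, a.amount < b.amount, a.id < b.id.
status groups: archived:{1} failed:{2,3,5,7} returned:{4,6} shipped:{8,9}
Ordered by (a.id, b.id); first 3.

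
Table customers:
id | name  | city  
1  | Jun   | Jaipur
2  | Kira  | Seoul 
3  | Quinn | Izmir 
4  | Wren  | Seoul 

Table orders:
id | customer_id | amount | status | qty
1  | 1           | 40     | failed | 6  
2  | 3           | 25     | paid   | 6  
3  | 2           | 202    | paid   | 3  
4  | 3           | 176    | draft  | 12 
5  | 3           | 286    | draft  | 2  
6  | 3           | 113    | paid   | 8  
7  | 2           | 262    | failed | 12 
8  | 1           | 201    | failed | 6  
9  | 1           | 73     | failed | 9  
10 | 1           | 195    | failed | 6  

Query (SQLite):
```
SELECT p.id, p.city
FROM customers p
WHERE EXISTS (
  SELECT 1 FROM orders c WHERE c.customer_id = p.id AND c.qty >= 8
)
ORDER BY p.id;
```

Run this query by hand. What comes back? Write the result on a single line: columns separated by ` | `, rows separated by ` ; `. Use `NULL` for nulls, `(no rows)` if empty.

For each customers row, check whether any orders with matching customer_id has qty >= 8.
Keep rows where that is true.

1 | Jaipur ; 2 | Seoul ; 3 | Izmir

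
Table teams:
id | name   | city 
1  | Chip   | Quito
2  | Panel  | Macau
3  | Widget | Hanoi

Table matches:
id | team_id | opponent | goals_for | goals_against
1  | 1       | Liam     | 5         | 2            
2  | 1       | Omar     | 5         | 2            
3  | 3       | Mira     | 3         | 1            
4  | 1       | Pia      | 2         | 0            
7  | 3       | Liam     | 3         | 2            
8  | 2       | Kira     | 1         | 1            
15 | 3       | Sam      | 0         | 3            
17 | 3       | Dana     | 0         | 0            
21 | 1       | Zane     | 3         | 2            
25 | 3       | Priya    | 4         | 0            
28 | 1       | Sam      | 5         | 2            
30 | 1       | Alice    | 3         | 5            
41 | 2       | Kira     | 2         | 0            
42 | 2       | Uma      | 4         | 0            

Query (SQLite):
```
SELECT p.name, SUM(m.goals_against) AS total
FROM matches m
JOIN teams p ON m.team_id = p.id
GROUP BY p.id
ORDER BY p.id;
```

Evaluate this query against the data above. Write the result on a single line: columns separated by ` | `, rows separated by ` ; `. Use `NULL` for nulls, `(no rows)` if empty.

Chip | 13 ; Panel | 1 ; Widget | 6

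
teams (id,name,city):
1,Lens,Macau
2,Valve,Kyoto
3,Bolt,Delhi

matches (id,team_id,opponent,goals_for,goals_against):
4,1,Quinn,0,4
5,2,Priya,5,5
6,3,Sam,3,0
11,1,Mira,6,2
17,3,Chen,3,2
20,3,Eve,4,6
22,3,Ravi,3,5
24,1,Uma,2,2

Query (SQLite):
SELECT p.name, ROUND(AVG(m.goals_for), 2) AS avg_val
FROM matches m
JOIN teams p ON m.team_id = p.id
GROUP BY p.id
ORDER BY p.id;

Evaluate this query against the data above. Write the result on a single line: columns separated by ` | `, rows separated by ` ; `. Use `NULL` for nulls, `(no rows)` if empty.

Join each matches row to its teams via team_id.
Group joined rows by teams.id; compute ROUND(AVG(m.goals_for), 2) per group.
  1: ids {4, 11, 24} → ROUND(AVG(m.goals_for), 2)=2.67
  2: ids {5} → ROUND(AVG(m.goals_for), 2)=5
  3: ids {6, 17, 20, 22} → ROUND(AVG(m.goals_for), 2)=3.25

Lens | 2.67 ; Valve | 5 ; Bolt | 3.25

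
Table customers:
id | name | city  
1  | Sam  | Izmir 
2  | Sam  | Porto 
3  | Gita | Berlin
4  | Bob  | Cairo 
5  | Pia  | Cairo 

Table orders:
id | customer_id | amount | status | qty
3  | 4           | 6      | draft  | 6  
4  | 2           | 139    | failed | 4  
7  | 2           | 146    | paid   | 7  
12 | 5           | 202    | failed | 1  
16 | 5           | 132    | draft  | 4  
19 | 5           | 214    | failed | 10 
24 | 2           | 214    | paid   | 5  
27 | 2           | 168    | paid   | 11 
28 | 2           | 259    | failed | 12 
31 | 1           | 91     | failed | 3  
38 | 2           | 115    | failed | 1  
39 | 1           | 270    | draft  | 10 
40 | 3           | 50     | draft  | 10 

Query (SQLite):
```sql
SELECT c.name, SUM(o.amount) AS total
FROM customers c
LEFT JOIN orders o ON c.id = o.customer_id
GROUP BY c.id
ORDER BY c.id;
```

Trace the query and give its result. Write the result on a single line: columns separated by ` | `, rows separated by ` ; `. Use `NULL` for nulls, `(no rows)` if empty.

Sam | 361 ; Sam | 1041 ; Gita | 50 ; Bob | 6 ; Pia | 548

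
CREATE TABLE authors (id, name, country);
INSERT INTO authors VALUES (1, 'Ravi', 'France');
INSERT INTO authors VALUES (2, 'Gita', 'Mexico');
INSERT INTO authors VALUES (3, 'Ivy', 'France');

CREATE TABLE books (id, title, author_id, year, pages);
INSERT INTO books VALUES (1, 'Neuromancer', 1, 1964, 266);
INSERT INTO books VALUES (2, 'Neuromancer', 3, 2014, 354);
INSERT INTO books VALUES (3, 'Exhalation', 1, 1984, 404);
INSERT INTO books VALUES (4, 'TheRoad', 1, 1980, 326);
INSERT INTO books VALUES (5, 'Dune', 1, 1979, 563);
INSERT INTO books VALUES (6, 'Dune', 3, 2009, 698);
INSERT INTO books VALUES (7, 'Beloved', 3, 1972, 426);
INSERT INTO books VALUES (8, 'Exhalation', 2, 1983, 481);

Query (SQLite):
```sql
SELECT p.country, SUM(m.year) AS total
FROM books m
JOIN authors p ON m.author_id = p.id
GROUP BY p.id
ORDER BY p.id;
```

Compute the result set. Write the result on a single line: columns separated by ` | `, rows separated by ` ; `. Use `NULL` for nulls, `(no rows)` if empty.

Join each books row to its authors via author_id.
Group joined rows by authors.id; compute SUM(m.year) per group.
  1: ids {1, 3, 4, 5} → SUM(m.year)=7907
  2: ids {8} → SUM(m.year)=1983
  3: ids {2, 6, 7} → SUM(m.year)=5995

France | 7907 ; Mexico | 1983 ; France | 5995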